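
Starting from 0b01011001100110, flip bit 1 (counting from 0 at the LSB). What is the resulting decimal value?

x = 01011001100110
bit 1 is currently 1; toggle it via x ^ (1 << 1) = x ^ 2
→ 01011001100100 = 5732

5732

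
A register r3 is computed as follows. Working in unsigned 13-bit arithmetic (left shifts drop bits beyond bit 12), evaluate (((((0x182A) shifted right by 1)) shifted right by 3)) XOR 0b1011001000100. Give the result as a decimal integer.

6086

0x182A = 1100000101010
→ shifted right by 1 → 0110000010101 = 3093
→ shifted right by 3 → 0000110000010 = 386
0b1011001000100 = 1011001000100
→ XOR → 1011111000110 = 6086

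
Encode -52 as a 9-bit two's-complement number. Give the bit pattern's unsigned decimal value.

460

52 in 9 bits: 000110100
Invert: 111001011
Add 1:  111001100 = 460
(Check: 2^9 - 52 = 512 - 52 = 460.)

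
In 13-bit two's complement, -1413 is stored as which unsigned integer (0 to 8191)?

6779

1413 in 13 bits: 0010110000101
Invert: 1101001111010
Add 1:  1101001111011 = 6779
(Check: 2^13 - 1413 = 8192 - 1413 = 6779.)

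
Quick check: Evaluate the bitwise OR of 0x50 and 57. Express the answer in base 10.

0x50 = 1010000
57 = 0111001
 OR → 1111001 = 121

121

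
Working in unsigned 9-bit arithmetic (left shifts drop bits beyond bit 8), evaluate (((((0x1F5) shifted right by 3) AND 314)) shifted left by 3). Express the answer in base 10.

0x1F5 = 111110101
→ shifted right by 3 → 000111110 = 62
314 = 100111010
→ AND → 000111010 = 58
→ shifted left by 3 (mod 2^9) → 111010000 = 464

464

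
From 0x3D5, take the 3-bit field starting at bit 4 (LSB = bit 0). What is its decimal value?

5

v = 01111010101
Shift right by 4: 0111101
Mask low 3 bits: 101 = 5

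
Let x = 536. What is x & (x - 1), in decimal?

528

x = 1000011000 = 536
x - 1 = 1000010111
AND   = 1000010000 = 528
(x & (x - 1) clears the lowest set bit of x.)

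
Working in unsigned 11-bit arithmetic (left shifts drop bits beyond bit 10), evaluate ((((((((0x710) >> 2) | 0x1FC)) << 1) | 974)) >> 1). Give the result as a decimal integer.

0x710 = 11100010000
→ >> 2 → 00111000100 = 452
0x1FC = 00111111100
→ | → 00111111100 = 508
→ << 1 (mod 2^11) → 01111111000 = 1016
974 = 01111001110
→ | → 01111111110 = 1022
→ >> 1 → 00111111111 = 511

511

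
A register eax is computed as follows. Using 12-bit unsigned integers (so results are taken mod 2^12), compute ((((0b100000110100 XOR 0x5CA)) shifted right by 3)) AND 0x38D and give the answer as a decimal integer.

0b100000110100 = 100000110100
0x5CA = 010111001010
→ XOR → 110111111110 = 3582
→ shifted right by 3 → 000110111111 = 447
0x38D = 001110001101
→ AND → 000110001101 = 397

397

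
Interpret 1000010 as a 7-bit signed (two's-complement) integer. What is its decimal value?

pattern = 1000010 (MSB is 1 ⇒ negative)
Invert: 0111101, add 1 → 0111110 = 62, so the value is -62.
(Equivalently: 66 - 2^7 = 66 - 128 = -62.)

-62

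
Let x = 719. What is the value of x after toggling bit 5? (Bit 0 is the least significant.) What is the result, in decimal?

x = 1011001111
bit 5 is currently 0; toggle it via x ^ (1 << 5) = x ^ 32
→ 1011101111 = 751

751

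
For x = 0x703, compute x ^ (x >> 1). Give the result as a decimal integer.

1154

x = 11100000011 = 1795
x>>1 = 01110000001
XOR  = 10010000010 = 1154
(x ^ (x >> 1) gives the standard binary-reflected Gray code of x.)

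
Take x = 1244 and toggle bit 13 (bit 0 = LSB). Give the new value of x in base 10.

9436

x = 00010011011100
bit 13 is currently 0; toggle it via x ^ (1 << 13) = x ^ 8192
→ 10010011011100 = 9436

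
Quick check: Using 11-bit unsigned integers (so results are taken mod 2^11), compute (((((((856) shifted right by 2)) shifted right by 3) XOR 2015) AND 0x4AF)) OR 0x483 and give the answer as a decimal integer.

1159

856 = 01101011000
→ shifted right by 2 → 00011010110 = 214
→ shifted right by 3 → 00000011010 = 26
2015 = 11111011111
→ XOR → 11111000101 = 1989
0x4AF = 10010101111
→ AND → 10010000101 = 1157
0x483 = 10010000011
→ OR → 10010000111 = 1159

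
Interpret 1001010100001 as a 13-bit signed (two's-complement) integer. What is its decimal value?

pattern = 1001010100001 (MSB is 1 ⇒ negative)
Invert: 0110101011110, add 1 → 0110101011111 = 3423, so the value is -3423.
(Equivalently: 4769 - 2^13 = 4769 - 8192 = -3423.)

-3423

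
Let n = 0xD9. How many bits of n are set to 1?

5

0xD9 = 11011001
Count the 1s: 1 + 1 + 1 + 1 + 1 = 5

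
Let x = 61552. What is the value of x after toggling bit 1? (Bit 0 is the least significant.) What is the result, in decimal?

x = 1111000001110000
bit 1 is currently 0; toggle it via x ^ (1 << 1) = x ^ 2
→ 1111000001110010 = 61554

61554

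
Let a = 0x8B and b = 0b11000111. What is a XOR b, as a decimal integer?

76

0x8B = 10001011
b = 11000111
XOR → 01001100 = 76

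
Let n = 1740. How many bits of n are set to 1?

6

1740 = 11011001100
Count the 1s: 1 + 1 + 1 + 1 + 1 + 1 = 6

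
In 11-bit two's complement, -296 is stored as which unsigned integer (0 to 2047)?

296 in 11 bits: 00100101000
Invert: 11011010111
Add 1:  11011011000 = 1752
(Check: 2^11 - 296 = 2048 - 296 = 1752.)

1752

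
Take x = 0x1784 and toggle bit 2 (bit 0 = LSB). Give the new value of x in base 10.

6016

x = 01011110000100
bit 2 is currently 1; toggle it via x ^ (1 << 2) = x ^ 4
→ 01011110000000 = 6016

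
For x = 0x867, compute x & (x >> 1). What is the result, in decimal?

x = 100001100111 = 2151
x>>1 = 010000110011
AND  = 000000100011 = 35
(x & (x >> 1) has a 1 wherever x has two consecutive 1 bits.)

35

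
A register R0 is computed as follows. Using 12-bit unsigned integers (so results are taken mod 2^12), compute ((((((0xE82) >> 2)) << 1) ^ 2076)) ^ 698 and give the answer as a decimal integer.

3558

0xE82 = 111010000010
→ >> 2 → 001110100000 = 928
→ << 1 (mod 2^12) → 011101000000 = 1856
2076 = 100000011100
→ ^ → 111101011100 = 3932
698 = 001010111010
→ ^ → 110111100110 = 3558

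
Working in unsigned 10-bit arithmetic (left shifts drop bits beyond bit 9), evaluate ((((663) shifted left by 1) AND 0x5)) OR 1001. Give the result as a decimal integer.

663 = 1010010111
→ shifted left by 1 (mod 2^10) → 0100101110 = 302
0x5 = 0000000101
→ AND → 0000000100 = 4
1001 = 1111101001
→ OR → 1111101101 = 1005

1005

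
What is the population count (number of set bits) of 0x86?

3

0x86 = 10000110
Count the 1s: 1 + 1 + 1 = 3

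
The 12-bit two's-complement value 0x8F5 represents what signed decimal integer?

-1803

pattern = 100011110101 (MSB is 1 ⇒ negative)
Invert: 011100001010, add 1 → 011100001011 = 1803, so the value is -1803.
(Equivalently: 2293 - 2^12 = 2293 - 4096 = -1803.)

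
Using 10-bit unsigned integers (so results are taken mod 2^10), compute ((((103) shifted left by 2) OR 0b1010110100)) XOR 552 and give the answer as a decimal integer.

103 = 0001100111
→ shifted left by 2 (mod 2^10) → 0110011100 = 412
0b1010110100 = 1010110100
→ OR → 1110111100 = 956
552 = 1000101000
→ XOR → 0110010100 = 404

404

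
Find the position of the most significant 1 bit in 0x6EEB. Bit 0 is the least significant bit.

14

0x6EEB = 110111011101011
The topmost 1 is at position 14 (since 2^14 = 16384 ≤ 28395 < 32768).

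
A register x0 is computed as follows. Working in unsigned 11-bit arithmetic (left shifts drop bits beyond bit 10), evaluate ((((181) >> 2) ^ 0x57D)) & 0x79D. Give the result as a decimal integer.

181 = 00010110101
→ >> 2 → 00000101101 = 45
0x57D = 10101111101
→ ^ → 10101010000 = 1360
0x79D = 11110011101
→ & → 10100010000 = 1296

1296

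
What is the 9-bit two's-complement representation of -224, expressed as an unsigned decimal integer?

224 in 9 bits: 011100000
Invert: 100011111
Add 1:  100100000 = 288
(Check: 2^9 - 224 = 512 - 224 = 288.)

288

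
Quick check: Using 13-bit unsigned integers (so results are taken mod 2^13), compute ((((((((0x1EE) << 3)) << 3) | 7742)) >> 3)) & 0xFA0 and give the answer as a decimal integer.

0x1EE = 0000111101110
→ << 3 (mod 2^13) → 0111101110000 = 3952
→ << 3 (mod 2^13) → 1101110000000 = 7040
7742 = 1111000111110
→ | → 1111110111110 = 8126
→ >> 3 → 0001111110111 = 1015
0xFA0 = 0111110100000
→ & → 0001110100000 = 928

928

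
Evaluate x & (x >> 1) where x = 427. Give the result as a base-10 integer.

129

x = 110101011 = 427
x>>1 = 011010101
AND  = 010000001 = 129
(x & (x >> 1) has a 1 wherever x has two consecutive 1 bits.)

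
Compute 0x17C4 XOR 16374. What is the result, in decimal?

0x17C4 = 01011111000100
16374 = 11111111110110
XOR → 10100000110010 = 10290

10290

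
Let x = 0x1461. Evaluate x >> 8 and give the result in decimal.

0x1461 = 1010001100001
shift right by 8 → 0000000010100 = 20
(equivalently, floor(5217 / 256))

20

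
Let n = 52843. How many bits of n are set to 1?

10

52843 = 1100111001101011
Count the 1s: 1 + 1 + 1 + 1 + 1 + 1 + 1 + 1 + 1 + 1 = 10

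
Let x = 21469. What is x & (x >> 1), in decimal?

460

x = 101001111011101 = 21469
x>>1 = 010100111101110
AND  = 000000111001100 = 460
(x & (x >> 1) has a 1 wherever x has two consecutive 1 bits.)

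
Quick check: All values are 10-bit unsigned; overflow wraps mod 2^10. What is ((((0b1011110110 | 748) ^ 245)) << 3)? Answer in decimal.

0b1011110110 = 1011110110
748 = 1011101100
→ | → 1011111110 = 766
245 = 0011110101
→ ^ → 1000001011 = 523
→ << 3 (mod 2^10) → 0001011000 = 88

88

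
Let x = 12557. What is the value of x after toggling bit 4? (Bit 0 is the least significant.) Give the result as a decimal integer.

12573

x = 11000100001101
bit 4 is currently 0; toggle it via x ^ (1 << 4) = x ^ 16
→ 11000100011101 = 12573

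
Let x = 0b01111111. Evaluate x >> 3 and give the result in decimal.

x = 1111111
shift right by 3 → 0001111 = 15
(equivalently, floor(127 / 8))

15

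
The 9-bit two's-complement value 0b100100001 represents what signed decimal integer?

pattern = 100100001 (MSB is 1 ⇒ negative)
Invert: 011011110, add 1 → 011011111 = 223, so the value is -223.
(Equivalently: 289 - 2^9 = 289 - 512 = -223.)

-223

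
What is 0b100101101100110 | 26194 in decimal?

a = 100101101100110
26194 = 110011001010010
 OR → 110111101110110 = 28534

28534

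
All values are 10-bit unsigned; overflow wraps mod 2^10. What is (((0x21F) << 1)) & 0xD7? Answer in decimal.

0x21F = 1000011111
→ << 1 (mod 2^10) → 0000111110 = 62
0xD7 = 0011010111
→ & → 0000010110 = 22

22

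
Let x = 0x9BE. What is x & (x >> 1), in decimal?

x = 100110111110 = 2494
x>>1 = 010011011111
AND  = 000010011110 = 158
(x & (x >> 1) has a 1 wherever x has two consecutive 1 bits.)

158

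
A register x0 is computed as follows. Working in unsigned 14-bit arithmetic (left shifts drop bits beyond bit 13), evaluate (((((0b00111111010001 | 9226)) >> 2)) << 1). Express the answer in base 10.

0b00111111010001 = 00111111010001
9226 = 10010000001010
→ | → 10111111011011 = 12251
→ >> 2 → 00101111110110 = 3062
→ << 1 (mod 2^14) → 01011111101100 = 6124

6124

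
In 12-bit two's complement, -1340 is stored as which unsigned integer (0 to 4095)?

2756

1340 in 12 bits: 010100111100
Invert: 101011000011
Add 1:  101011000100 = 2756
(Check: 2^12 - 1340 = 4096 - 1340 = 2756.)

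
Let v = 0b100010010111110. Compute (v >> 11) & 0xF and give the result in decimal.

v = 100010010111110
Shift right by 11: 1000
Mask low 4 bits: 1000 = 8

8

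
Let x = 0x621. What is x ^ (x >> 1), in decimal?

1329

x = 11000100001 = 1569
x>>1 = 01100010000
XOR  = 10100110001 = 1329
(x ^ (x >> 1) gives the standard binary-reflected Gray code of x.)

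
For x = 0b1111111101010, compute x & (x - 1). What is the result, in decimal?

x = 1111111101010 = 8170
x - 1 = 1111111101001
AND   = 1111111101000 = 8168
(x & (x - 1) clears the lowest set bit of x.)

8168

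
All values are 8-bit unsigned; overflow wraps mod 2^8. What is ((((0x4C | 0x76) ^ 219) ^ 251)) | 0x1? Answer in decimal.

95

0x4C = 01001100
0x76 = 01110110
→ | → 01111110 = 126
219 = 11011011
→ ^ → 10100101 = 165
251 = 11111011
→ ^ → 01011110 = 94
0x1 = 00000001
→ | → 01011111 = 95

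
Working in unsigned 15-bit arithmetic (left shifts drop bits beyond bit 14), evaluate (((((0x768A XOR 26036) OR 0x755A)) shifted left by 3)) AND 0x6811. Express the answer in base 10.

10256

0x768A = 111011010001010
26036 = 110010110110100
→ XOR → 001001100111110 = 4926
0x755A = 111010101011010
→ OR → 111011101111110 = 30590
→ shifted left by 3 (mod 2^15) → 011101111110000 = 15344
0x6811 = 110100000010001
→ AND → 010100000010000 = 10256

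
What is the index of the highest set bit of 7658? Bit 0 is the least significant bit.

12

7658 = 1110111101010
The topmost 1 is at position 12 (since 2^12 = 4096 ≤ 7658 < 8192).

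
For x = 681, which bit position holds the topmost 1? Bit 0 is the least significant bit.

681 = 1010101001
The topmost 1 is at position 9 (since 2^9 = 512 ≤ 681 < 1024).

9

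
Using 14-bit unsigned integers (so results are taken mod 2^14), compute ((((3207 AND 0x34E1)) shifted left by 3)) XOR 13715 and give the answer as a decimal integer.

4507

3207 = 00110010000111
0x34E1 = 11010011100001
→ AND → 00010010000001 = 1153
→ shifted left by 3 (mod 2^14) → 10010000001000 = 9224
13715 = 11010110010011
→ XOR → 01000110011011 = 4507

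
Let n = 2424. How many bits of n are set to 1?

2424 = 100101111000
Count the 1s: 1 + 1 + 1 + 1 + 1 + 1 = 6

6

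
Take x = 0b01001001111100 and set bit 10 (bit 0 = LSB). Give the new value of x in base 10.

x = 01001001111100
bit 10 is currently 0; set it via x | (1 << 10) = x | 1024
→ 01011001111100 = 5756

5756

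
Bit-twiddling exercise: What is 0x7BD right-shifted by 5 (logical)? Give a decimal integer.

61

0x7BD = 11110111101
shift right by 5 → 00000111101 = 61
(equivalently, floor(1981 / 32))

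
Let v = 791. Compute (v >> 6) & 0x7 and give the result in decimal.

4

v = 001100010111
Shift right by 6: 001100
Mask low 3 bits: 100 = 4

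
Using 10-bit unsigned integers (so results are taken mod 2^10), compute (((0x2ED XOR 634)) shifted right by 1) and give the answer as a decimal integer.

0x2ED = 1011101101
634 = 1001111010
→ XOR → 0010010111 = 151
→ shifted right by 1 → 0001001011 = 75

75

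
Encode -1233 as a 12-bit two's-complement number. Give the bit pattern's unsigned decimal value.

2863

1233 in 12 bits: 010011010001
Invert: 101100101110
Add 1:  101100101111 = 2863
(Check: 2^12 - 1233 = 4096 - 1233 = 2863.)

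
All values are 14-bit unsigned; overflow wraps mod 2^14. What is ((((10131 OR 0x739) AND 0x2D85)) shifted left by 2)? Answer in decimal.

10131 = 10011110010011
0x739 = 00011100111001
→ OR → 10011110111011 = 10171
0x2D85 = 10110110000101
→ AND → 10010110000001 = 9601
→ shifted left by 2 (mod 2^14) → 01011000000100 = 5636

5636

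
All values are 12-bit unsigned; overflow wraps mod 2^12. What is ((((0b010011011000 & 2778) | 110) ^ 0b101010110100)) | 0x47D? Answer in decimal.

0b010011011000 = 010011011000
2778 = 101011011010
→ & → 000011011000 = 216
110 = 000001101110
→ | → 000011111110 = 254
0b101010110100 = 101010110100
→ ^ → 101001001010 = 2634
0x47D = 010001111101
→ | → 111001111111 = 3711

3711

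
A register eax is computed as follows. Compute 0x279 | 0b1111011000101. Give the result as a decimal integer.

0x279 = 0001001111001
b = 1111011000101
 OR → 1111011111101 = 7933

7933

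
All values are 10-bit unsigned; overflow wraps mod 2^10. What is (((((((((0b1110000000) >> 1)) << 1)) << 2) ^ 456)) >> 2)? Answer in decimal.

242

0b1110000000 = 1110000000
→ >> 1 → 0111000000 = 448
→ << 1 (mod 2^10) → 1110000000 = 896
→ << 2 (mod 2^10) → 1000000000 = 512
456 = 0111001000
→ ^ → 1111001000 = 968
→ >> 2 → 0011110010 = 242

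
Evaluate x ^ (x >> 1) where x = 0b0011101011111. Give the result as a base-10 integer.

1264

x = 11101011111 = 1887
x>>1 = 01110101111
XOR  = 10011110000 = 1264
(x ^ (x >> 1) gives the standard binary-reflected Gray code of x.)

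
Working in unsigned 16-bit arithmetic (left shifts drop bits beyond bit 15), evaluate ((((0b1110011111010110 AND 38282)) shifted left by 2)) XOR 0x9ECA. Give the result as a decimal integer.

35010

0b1110011111010110 = 1110011111010110
38282 = 1001010110001010
→ AND → 1000010110000010 = 34178
→ shifted left by 2 (mod 2^16) → 0001011000001000 = 5640
0x9ECA = 1001111011001010
→ XOR → 1000100011000010 = 35010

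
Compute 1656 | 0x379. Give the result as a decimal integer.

1913

1656 = 11001111000
0x379 = 01101111001
 OR → 11101111001 = 1913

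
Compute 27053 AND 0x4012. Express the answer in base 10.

16384

27053 = 110100110101101
0x4012 = 100000000010010
AND → 100000000000000 = 16384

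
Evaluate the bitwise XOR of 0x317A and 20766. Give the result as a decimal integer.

0x317A = 011000101111010
20766 = 101000100011110
XOR → 110000001100100 = 24676

24676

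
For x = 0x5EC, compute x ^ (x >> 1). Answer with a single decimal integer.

1818

x = 10111101100 = 1516
x>>1 = 01011110110
XOR  = 11100011010 = 1818
(x ^ (x >> 1) gives the standard binary-reflected Gray code of x.)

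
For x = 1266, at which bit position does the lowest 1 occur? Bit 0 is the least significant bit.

1266 = 10011110010
Trailing zeros: 1, so the lowest set bit is bit 1 (value 2).

1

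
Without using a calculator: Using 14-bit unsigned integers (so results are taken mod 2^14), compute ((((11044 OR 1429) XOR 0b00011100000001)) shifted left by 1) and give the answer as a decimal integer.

4456

11044 = 10101100100100
1429 = 00010110010101
→ OR → 10111110110101 = 12213
0b00011100000001 = 00011100000001
→ XOR → 10100010110100 = 10420
→ shifted left by 1 (mod 2^14) → 01000101101000 = 4456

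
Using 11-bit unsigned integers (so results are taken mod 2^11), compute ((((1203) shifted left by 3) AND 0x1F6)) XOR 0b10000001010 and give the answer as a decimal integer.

1203 = 10010110011
→ shifted left by 3 (mod 2^11) → 10110011000 = 1432
0x1F6 = 00111110110
→ AND → 00110010000 = 400
0b10000001010 = 10000001010
→ XOR → 10110011010 = 1434

1434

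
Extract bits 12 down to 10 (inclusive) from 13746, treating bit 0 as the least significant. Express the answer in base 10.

5

v = 0011010110110010
Shift right by 10: 001101
Mask low 3 bits: 101 = 5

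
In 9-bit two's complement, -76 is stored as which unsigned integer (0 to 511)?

436

76 in 9 bits: 001001100
Invert: 110110011
Add 1:  110110100 = 436
(Check: 2^9 - 76 = 512 - 76 = 436.)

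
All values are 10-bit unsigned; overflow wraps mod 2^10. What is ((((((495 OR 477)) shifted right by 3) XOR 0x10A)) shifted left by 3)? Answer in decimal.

424

495 = 0111101111
477 = 0111011101
→ OR → 0111111111 = 511
→ shifted right by 3 → 0000111111 = 63
0x10A = 0100001010
→ XOR → 0100110101 = 309
→ shifted left by 3 (mod 2^10) → 0110101000 = 424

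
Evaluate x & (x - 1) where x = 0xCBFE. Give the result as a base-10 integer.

x = 1100101111111110 = 52222
x - 1 = 1100101111111101
AND   = 1100101111111100 = 52220
(x & (x - 1) clears the lowest set bit of x.)

52220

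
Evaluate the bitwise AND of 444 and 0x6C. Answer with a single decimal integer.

44

444 = 110111100
0x6C = 001101100
AND → 000101100 = 44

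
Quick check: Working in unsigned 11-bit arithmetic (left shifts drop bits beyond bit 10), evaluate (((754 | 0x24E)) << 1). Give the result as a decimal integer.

754 = 01011110010
0x24E = 01001001110
→ | → 01011111110 = 766
→ << 1 (mod 2^11) → 10111111100 = 1532

1532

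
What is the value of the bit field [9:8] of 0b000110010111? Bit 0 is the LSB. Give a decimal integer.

1

v = 000110010111
Shift right by 8: 0001
Mask low 2 bits: 01 = 1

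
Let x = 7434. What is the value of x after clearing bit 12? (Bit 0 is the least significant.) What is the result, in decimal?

x = 1110100001010
bit 12 is currently 1; clear it via x & ~(1 << 12) = x & ~4096
→ 0110100001010 = 3338

3338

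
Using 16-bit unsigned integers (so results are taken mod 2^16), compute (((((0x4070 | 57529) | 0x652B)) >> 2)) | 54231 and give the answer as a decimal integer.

0x4070 = 0100000001110000
57529 = 1110000010111001
→ | → 1110000011111001 = 57593
0x652B = 0110010100101011
→ | → 1110010111111011 = 58875
→ >> 2 → 0011100101111110 = 14718
54231 = 1101001111010111
→ | → 1111101111111111 = 64511

64511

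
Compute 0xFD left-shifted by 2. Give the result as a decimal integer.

1012

0xFD = 0011111101
shift left by 2 → 1111110100 = 1012
(equivalently, 253 × 2^2 = 253 × 4)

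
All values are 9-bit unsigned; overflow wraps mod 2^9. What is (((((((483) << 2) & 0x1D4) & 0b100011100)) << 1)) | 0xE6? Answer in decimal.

238

483 = 111100011
→ << 2 (mod 2^9) → 110001100 = 396
0x1D4 = 111010100
→ & → 110000100 = 388
0b100011100 = 100011100
→ & → 100000100 = 260
→ << 1 (mod 2^9) → 000001000 = 8
0xE6 = 011100110
→ | → 011101110 = 238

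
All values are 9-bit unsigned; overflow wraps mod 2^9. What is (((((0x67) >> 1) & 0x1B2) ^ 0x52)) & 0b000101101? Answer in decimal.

32

0x67 = 001100111
→ >> 1 → 000110011 = 51
0x1B2 = 110110010
→ & → 000110010 = 50
0x52 = 001010010
→ ^ → 001100000 = 96
0b000101101 = 000101101
→ & → 000100000 = 32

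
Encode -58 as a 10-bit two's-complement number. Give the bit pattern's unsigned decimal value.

58 in 10 bits: 0000111010
Invert: 1111000101
Add 1:  1111000110 = 966
(Check: 2^10 - 58 = 1024 - 58 = 966.)

966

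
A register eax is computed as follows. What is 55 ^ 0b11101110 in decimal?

217

55 = 00110111
b = 11101110
XOR → 11011001 = 217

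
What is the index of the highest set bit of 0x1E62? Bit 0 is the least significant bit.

0x1E62 = 1111001100010
The topmost 1 is at position 12 (since 2^12 = 4096 ≤ 7778 < 8192).

12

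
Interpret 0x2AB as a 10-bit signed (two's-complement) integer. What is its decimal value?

pattern = 1010101011 (MSB is 1 ⇒ negative)
Invert: 0101010100, add 1 → 0101010101 = 341, so the value is -341.
(Equivalently: 683 - 2^10 = 683 - 1024 = -341.)

-341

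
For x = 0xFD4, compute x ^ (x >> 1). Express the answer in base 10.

2110

x = 111111010100 = 4052
x>>1 = 011111101010
XOR  = 100000111110 = 2110
(x ^ (x >> 1) gives the standard binary-reflected Gray code of x.)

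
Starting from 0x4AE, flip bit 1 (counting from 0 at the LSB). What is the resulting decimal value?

x = 10010101110
bit 1 is currently 1; toggle it via x ^ (1 << 1) = x ^ 2
→ 10010101100 = 1196

1196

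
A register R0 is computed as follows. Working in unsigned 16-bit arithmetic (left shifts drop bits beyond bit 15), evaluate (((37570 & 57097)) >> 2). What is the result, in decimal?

37570 = 1001001011000010
57097 = 1101111100001001
→ & → 1001001000000000 = 37376
→ >> 2 → 0010010010000000 = 9344

9344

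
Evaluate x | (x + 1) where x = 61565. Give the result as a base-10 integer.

x = 1111000001111101 = 61565
x + 1 = 1111000001111110
OR    = 1111000001111111 = 61567
(x | (x + 1) sets the lowest cleared bit.)

61567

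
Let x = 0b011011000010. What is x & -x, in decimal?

x = 11011000010 = 1730
-x (two's complement) = …00100111110
AND   = 00000000010 = 2
(x & -x isolates the lowest set bit of x.)

2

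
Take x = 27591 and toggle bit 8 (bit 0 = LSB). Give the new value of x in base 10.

x = 110101111000111
bit 8 is currently 1; toggle it via x ^ (1 << 8) = x ^ 256
→ 110101011000111 = 27335

27335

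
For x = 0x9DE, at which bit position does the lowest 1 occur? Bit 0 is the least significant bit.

0x9DE = 100111011110
Trailing zeros: 1, so the lowest set bit is bit 1 (value 2).

1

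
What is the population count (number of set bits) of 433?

433 = 110110001
Count the 1s: 1 + 1 + 1 + 1 + 1 = 5

5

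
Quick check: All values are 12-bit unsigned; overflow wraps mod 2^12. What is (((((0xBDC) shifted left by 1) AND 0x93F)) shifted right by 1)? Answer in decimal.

156

0xBDC = 101111011100
→ shifted left by 1 (mod 2^12) → 011110111000 = 1976
0x93F = 100100111111
→ AND → 000100111000 = 312
→ shifted right by 1 → 000010011100 = 156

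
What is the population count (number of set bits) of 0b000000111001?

4

n = 111001
Count the 1s: 1 + 1 + 1 + 1 = 4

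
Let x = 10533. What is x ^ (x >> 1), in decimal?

x = 10100100100101 = 10533
x>>1 = 01010010010010
XOR  = 11110110110111 = 15799
(x ^ (x >> 1) gives the standard binary-reflected Gray code of x.)

15799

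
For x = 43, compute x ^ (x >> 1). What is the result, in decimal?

x = 101011 = 43
x>>1 = 010101
XOR  = 111110 = 62
(x ^ (x >> 1) gives the standard binary-reflected Gray code of x.)

62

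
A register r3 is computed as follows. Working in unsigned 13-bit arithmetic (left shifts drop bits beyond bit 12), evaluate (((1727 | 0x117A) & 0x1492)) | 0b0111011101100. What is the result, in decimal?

7934

1727 = 0011010111111
0x117A = 1000101111010
→ | → 1011111111111 = 6143
0x1492 = 1010010010010
→ & → 1010010010010 = 5266
0b0111011101100 = 0111011101100
→ | → 1111011111110 = 7934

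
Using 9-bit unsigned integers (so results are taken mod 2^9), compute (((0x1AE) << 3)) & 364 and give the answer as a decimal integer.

352

0x1AE = 110101110
→ << 3 (mod 2^9) → 101110000 = 368
364 = 101101100
→ & → 101100000 = 352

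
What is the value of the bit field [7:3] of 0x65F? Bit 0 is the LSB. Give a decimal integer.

v = 11001011111
Shift right by 3: 11001011
Mask low 5 bits: 01011 = 11

11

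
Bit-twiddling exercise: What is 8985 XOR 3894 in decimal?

11311

8985 = 10001100011001
3894 = 00111100110110
XOR → 10110000101111 = 11311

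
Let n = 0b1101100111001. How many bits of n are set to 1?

n = 1101100111001
Count the 1s: 1 + 1 + 1 + 1 + 1 + 1 + 1 + 1 = 8

8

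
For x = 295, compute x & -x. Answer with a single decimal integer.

x = 100100111 = 295
-x (two's complement) = …011011001
AND   = 000000001 = 1
(x & -x isolates the lowest set bit of x.)

1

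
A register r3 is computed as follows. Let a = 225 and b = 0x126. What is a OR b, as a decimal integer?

225 = 011100001
0x126 = 100100110
 OR → 111100111 = 487

487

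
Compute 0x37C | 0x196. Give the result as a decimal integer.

1022

0x37C = 1101111100
0x196 = 0110010110
 OR → 1111111110 = 1022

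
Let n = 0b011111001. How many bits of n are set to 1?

n = 11111001
Count the 1s: 1 + 1 + 1 + 1 + 1 + 1 = 6

6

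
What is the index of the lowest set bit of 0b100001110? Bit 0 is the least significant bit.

0b100001110 = 100001110
Trailing zeros: 1, so the lowest set bit is bit 1 (value 2).

1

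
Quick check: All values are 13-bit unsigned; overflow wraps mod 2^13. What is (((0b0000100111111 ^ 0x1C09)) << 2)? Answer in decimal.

5336

0b0000100111111 = 0000100111111
0x1C09 = 1110000001001
→ ^ → 1110100110110 = 7478
→ << 2 (mod 2^13) → 1010011011000 = 5336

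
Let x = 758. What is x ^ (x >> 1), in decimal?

x = 1011110110 = 758
x>>1 = 0101111011
XOR  = 1110001101 = 909
(x ^ (x >> 1) gives the standard binary-reflected Gray code of x.)

909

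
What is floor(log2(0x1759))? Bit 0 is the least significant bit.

0x1759 = 1011101011001
The topmost 1 is at position 12 (since 2^12 = 4096 ≤ 5977 < 8192).

12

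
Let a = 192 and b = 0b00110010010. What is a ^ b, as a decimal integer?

338

192 = 011000000
b = 110010010
XOR → 101010010 = 338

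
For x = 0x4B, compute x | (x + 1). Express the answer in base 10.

79

x = 1001011 = 75
x + 1 = 1001100
OR    = 1001111 = 79
(x | (x + 1) sets the lowest cleared bit.)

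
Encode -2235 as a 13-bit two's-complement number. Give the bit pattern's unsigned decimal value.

5957

2235 in 13 bits: 0100010111011
Invert: 1011101000100
Add 1:  1011101000101 = 5957
(Check: 2^13 - 2235 = 8192 - 2235 = 5957.)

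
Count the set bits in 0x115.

4

0x115 = 100010101
Count the 1s: 1 + 1 + 1 + 1 = 4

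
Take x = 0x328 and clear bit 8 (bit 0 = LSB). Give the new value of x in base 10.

x = 1100101000
bit 8 is currently 1; clear it via x & ~(1 << 8) = x & ~256
→ 1000101000 = 552

552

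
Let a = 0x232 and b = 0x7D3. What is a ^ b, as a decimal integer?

0x232 = 01000110010
0x7D3 = 11111010011
XOR → 10111100001 = 1505

1505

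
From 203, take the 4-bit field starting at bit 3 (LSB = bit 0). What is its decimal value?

9

v = 11001011
Shift right by 3: 11001
Mask low 4 bits: 1001 = 9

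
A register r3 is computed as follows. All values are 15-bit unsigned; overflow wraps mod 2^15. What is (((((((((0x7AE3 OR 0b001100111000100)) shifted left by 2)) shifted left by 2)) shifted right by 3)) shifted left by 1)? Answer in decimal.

0x7AE3 = 111101011100011
0b001100111000100 = 001100111000100
→ OR → 111101111100111 = 31719
→ shifted left by 2 (mod 2^15) → 110111110011100 = 28572
→ shifted left by 2 (mod 2^15) → 011111001110000 = 15984
→ shifted right by 3 → 000011111001110 = 1998
→ shifted left by 1 (mod 2^15) → 000111110011100 = 3996

3996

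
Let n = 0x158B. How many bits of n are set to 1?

7

0x158B = 1010110001011
Count the 1s: 1 + 1 + 1 + 1 + 1 + 1 + 1 = 7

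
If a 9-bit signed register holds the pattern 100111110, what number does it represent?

-194

pattern = 100111110 (MSB is 1 ⇒ negative)
Invert: 011000001, add 1 → 011000010 = 194, so the value is -194.
(Equivalently: 318 - 2^9 = 318 - 512 = -194.)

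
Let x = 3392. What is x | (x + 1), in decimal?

3393

x = 110101000000 = 3392
x + 1 = 110101000001
OR    = 110101000001 = 3393
(x | (x + 1) sets the lowest cleared bit.)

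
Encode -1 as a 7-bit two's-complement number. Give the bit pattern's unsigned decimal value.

1 in 7 bits: 0000001
Invert: 1111110
Add 1:  1111111 = 127
(Check: 2^7 - 1 = 128 - 1 = 127.)

127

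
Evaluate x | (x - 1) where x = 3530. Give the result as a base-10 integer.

x = 110111001010 = 3530
x - 1 = 110111001001
OR    = 110111001011 = 3531
(x | (x - 1) sets all bits below the lowest set bit.)

3531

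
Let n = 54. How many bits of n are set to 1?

54 = 110110
Count the 1s: 1 + 1 + 1 + 1 = 4

4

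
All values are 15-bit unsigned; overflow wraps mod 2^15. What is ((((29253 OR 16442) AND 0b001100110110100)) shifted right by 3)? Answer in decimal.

29253 = 111001001000101
16442 = 100000000111010
→ OR → 111001001111111 = 29311
0b001100110110100 = 001100110110100
→ AND → 001000000110100 = 4148
→ shifted right by 3 → 000001000000110 = 518

518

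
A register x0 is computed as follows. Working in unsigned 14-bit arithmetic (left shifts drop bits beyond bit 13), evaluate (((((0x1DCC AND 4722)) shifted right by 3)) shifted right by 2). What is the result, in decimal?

0x1DCC = 01110111001100
4722 = 01001001110010
→ AND → 01000001000000 = 4160
→ shifted right by 3 → 00001000001000 = 520
→ shifted right by 2 → 00000010000010 = 130

130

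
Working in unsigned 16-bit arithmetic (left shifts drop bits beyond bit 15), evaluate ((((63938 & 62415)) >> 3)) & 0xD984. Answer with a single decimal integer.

63938 = 1111100111000010
62415 = 1111001111001111
→ & → 1111000111000010 = 61890
→ >> 3 → 0001111000111000 = 7736
0xD984 = 1101100110000100
→ & → 0001100000000000 = 6144

6144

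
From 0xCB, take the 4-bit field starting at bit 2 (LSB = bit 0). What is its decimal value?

2

v = 00011001011
Shift right by 2: 000110010
Mask low 4 bits: 0010 = 2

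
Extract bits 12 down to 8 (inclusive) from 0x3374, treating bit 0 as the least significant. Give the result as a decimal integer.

19

v = 11001101110100
Shift right by 8: 110011
Mask low 5 bits: 10011 = 19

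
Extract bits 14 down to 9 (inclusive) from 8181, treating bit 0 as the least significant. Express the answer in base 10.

15

v = 001111111110101
Shift right by 9: 001111
Mask low 6 bits: 001111 = 15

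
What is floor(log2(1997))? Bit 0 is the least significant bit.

10

1997 = 11111001101
The topmost 1 is at position 10 (since 2^10 = 1024 ≤ 1997 < 2048).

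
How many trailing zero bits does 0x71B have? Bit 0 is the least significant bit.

0

0x71B = 11100011011
Trailing zeros: 0, so the lowest set bit is bit 0 (value 1).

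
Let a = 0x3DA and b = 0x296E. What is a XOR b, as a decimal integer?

0x3DA = 00001111011010
0x296E = 10100101101110
XOR → 10101010110100 = 10932

10932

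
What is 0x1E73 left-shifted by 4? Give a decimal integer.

0x1E73 = 00001111001110011
shift left by 4 → 11110011100110000 = 124720
(equivalently, 7795 × 2^4 = 7795 × 16)

124720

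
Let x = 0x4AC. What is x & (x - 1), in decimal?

x = 10010101100 = 1196
x - 1 = 10010101011
AND   = 10010101000 = 1192
(x & (x - 1) clears the lowest set bit of x.)

1192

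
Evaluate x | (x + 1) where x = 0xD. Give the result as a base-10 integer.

15

x = 1101 = 13
x + 1 = 1110
OR    = 1111 = 15
(x | (x + 1) sets the lowest cleared bit.)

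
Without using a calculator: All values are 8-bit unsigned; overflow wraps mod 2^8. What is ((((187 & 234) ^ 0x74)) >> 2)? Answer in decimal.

187 = 10111011
234 = 11101010
→ & → 10101010 = 170
0x74 = 01110100
→ ^ → 11011110 = 222
→ >> 2 → 00110111 = 55

55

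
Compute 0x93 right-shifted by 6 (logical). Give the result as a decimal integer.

0x93 = 10010011
shift right by 6 → 00000010 = 2
(equivalently, floor(147 / 64))

2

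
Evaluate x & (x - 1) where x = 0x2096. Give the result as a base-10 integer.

x = 10000010010110 = 8342
x - 1 = 10000010010101
AND   = 10000010010100 = 8340
(x & (x - 1) clears the lowest set bit of x.)

8340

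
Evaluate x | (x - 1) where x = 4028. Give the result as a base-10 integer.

x = 111110111100 = 4028
x - 1 = 111110111011
OR    = 111110111111 = 4031
(x | (x - 1) sets all bits below the lowest set bit.)

4031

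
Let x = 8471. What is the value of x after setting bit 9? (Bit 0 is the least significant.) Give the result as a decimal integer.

8983

x = 10000100010111
bit 9 is currently 0; set it via x | (1 << 9) = x | 512
→ 10001100010111 = 8983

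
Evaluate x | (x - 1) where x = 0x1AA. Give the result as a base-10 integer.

427

x = 110101010 = 426
x - 1 = 110101001
OR    = 110101011 = 427
(x | (x - 1) sets all bits below the lowest set bit.)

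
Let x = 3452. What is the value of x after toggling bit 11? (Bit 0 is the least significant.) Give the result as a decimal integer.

1404

x = 110101111100
bit 11 is currently 1; toggle it via x ^ (1 << 11) = x ^ 2048
→ 010101111100 = 1404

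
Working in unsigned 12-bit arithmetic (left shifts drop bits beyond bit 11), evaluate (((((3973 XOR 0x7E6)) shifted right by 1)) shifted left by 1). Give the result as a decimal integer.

3973 = 111110000101
0x7E6 = 011111100110
→ XOR → 100001100011 = 2147
→ shifted right by 1 → 010000110001 = 1073
→ shifted left by 1 (mod 2^12) → 100001100010 = 2146

2146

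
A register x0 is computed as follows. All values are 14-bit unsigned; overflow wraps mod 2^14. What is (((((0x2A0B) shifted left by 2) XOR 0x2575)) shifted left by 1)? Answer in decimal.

6834

0x2A0B = 10101000001011
→ shifted left by 2 (mod 2^14) → 10100000101100 = 10284
0x2575 = 10010101110101
→ XOR → 00110101011001 = 3417
→ shifted left by 1 (mod 2^14) → 01101010110010 = 6834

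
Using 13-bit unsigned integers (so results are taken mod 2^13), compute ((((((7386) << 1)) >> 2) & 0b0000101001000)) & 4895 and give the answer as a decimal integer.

7386 = 1110011011010
→ << 1 (mod 2^13) → 1100110110100 = 6580
→ >> 2 → 0011001101101 = 1645
0b0000101001000 = 0000101001000
→ & → 0000001001000 = 72
4895 = 1001100011111
→ & → 0000000001000 = 8

8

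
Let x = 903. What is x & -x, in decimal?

1

x = 1110000111 = 903
-x (two's complement) = …0001111001
AND   = 0000000001 = 1
(x & -x isolates the lowest set bit of x.)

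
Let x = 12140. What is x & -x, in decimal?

4

x = 10111101101100 = 12140
-x (two's complement) = …01000010010100
AND   = 00000000000100 = 4
(x & -x isolates the lowest set bit of x.)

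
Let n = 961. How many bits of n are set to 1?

961 = 1111000001
Count the 1s: 1 + 1 + 1 + 1 + 1 = 5

5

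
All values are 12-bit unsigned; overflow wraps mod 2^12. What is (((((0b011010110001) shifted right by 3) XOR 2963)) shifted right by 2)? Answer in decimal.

0b011010110001 = 011010110001
→ shifted right by 3 → 000011010110 = 214
2963 = 101110010011
→ XOR → 101101000101 = 2885
→ shifted right by 2 → 001011010001 = 721

721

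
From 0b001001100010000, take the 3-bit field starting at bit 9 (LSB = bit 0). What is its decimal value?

v = 001001100010000
Shift right by 9: 001001
Mask low 3 bits: 001 = 1

1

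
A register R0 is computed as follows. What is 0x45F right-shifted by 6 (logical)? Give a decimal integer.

0x45F = 10001011111
shift right by 6 → 00000010001 = 17
(equivalently, floor(1119 / 64))

17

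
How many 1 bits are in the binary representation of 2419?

2419 = 100101110011
Count the 1s: 1 + 1 + 1 + 1 + 1 + 1 + 1 = 7

7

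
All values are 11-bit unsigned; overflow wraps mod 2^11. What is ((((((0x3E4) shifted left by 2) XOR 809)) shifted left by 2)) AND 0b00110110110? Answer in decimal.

0x3E4 = 01111100100
→ shifted left by 2 (mod 2^11) → 11110010000 = 1936
809 = 01100101001
→ XOR → 10010111001 = 1209
→ shifted left by 2 (mod 2^11) → 01011100100 = 740
0b00110110110 = 00110110110
→ AND → 00010100100 = 164

164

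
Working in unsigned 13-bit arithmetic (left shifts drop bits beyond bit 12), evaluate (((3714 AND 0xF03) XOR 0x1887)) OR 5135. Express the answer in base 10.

5775

3714 = 0111010000010
0xF03 = 0111100000011
→ AND → 0111000000010 = 3586
0x1887 = 1100010000111
→ XOR → 1011010000101 = 5765
5135 = 1010000001111
→ OR → 1011010001111 = 5775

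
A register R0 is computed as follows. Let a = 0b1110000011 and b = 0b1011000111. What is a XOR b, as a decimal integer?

a = 1110000011
b = 1011000111
XOR → 0101000100 = 324

324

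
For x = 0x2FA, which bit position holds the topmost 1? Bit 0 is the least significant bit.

0x2FA = 1011111010
The topmost 1 is at position 9 (since 2^9 = 512 ≤ 762 < 1024).

9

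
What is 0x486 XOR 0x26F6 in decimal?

0x486 = 00010010000110
0x26F6 = 10011011110110
XOR → 10001001110000 = 8816

8816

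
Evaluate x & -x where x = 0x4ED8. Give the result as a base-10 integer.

8

x = 100111011011000 = 20184
-x (two's complement) = …011000100101000
AND   = 000000000001000 = 8
(x & -x isolates the lowest set bit of x.)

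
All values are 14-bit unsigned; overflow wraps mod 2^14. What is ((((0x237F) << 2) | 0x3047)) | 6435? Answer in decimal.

0x237F = 10001101111111
→ << 2 (mod 2^14) → 00110111111100 = 3580
0x3047 = 11000001000111
→ | → 11110111111111 = 15871
6435 = 01100100100011
→ | → 11110111111111 = 15871

15871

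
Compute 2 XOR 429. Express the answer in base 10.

431

2 = 000000010
429 = 110101101
XOR → 110101111 = 431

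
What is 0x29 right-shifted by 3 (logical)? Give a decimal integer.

0x29 = 101001
shift right by 3 → 000101 = 5
(equivalently, floor(41 / 8))

5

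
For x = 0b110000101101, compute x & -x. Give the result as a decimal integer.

x = 110000101101 = 3117
-x (two's complement) = …001111010011
AND   = 000000000001 = 1
(x & -x isolates the lowest set bit of x.)

1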